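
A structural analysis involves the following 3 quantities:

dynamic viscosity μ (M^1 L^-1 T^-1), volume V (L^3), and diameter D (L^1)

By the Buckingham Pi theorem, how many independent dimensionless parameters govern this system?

1

There are 3 variables and 3 base dimensions (M, L, T).
The dimension matrix has rank 2 (less than 3: the dimension vectors are linearly dependent).
Independent dimensionless groups: 3 − 2 = 1.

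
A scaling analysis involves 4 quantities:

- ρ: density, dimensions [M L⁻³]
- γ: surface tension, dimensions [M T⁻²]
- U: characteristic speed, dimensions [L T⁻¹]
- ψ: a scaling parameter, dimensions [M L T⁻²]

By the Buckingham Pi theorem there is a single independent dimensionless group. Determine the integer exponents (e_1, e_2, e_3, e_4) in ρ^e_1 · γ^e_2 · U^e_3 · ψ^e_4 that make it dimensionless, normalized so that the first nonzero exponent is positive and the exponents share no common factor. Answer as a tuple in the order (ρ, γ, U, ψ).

(1, -2, 2, 1)

M: e_1·(1) + e_2·(1) + e_3·(0) + e_4·(1) = 0
L: e_1·(-3) + e_2·(0) + e_3·(1) + e_4·(1) = 0
T: e_1·(0) + e_2·(-2) + e_3·(-1) + e_4·(-2) = 0
Solving this homogeneous linear system for the smallest-integer solution (first nonzero entry positive) gives (1, -2, 2, 1).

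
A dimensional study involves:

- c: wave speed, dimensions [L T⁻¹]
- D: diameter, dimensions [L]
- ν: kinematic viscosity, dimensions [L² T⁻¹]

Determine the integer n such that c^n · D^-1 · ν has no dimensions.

-1

Balance the L exponent: (1)·n from c, plus −(1) + (2) = 1 from the rest, must sum to zero.
n + 1 = 0, so n = -1.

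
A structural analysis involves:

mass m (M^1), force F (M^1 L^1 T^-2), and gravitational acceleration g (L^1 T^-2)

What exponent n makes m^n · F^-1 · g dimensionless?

Balance the M exponent: (1)·n from m, plus −(1) + (0) = -1 from the rest, must sum to zero.
n − 1 = 0, so n = 1.

1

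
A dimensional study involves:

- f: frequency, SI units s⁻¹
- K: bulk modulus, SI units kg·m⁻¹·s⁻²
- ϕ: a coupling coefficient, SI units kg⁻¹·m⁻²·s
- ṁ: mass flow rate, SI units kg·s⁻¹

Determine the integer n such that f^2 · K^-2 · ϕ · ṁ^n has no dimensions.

Balance the M exponent: (1)·n from ṁ, plus 2·(0) − 2·(1) + (-1) = -3 from the rest, must sum to zero.
n − 3 = 0, so n = 3.

3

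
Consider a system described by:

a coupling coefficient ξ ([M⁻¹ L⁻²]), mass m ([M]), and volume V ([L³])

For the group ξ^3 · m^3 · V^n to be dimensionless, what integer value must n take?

2

Balance the L exponent: (3)·n from V, plus 3·(-2) + 3·(0) = -6 from the rest, must sum to zero.
3n − 6 = 0, so n = 2.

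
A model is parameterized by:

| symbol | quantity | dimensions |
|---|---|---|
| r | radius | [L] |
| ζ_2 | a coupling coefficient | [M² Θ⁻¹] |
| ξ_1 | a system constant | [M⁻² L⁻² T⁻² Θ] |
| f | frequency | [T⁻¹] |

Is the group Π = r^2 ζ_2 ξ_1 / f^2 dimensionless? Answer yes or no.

Sum the exponent of each base dimension across the product:
  M: 2·[r]_M + [ζ_2]_M + [ξ_1]_M − 2·[f]_M = 2·(0) + (2) + (-2) − 2·(0) = 0
  L: 2·[r]_L + [ζ_2]_L + [ξ_1]_L − 2·[f]_L = 2·(1) + (0) + (-2) − 2·(0) = 0
  T: 2·[r]_T + [ζ_2]_T + [ξ_1]_T − 2·[f]_T = 2·(0) + (0) + (-2) − 2·(-1) = 0
  Θ: 2·[r]_Θ + [ζ_2]_Θ + [ξ_1]_Θ − 2·[f]_Θ = 2·(0) + (-1) + (1) − 2·(0) = 0
All base exponents vanish — dimensionless.

yes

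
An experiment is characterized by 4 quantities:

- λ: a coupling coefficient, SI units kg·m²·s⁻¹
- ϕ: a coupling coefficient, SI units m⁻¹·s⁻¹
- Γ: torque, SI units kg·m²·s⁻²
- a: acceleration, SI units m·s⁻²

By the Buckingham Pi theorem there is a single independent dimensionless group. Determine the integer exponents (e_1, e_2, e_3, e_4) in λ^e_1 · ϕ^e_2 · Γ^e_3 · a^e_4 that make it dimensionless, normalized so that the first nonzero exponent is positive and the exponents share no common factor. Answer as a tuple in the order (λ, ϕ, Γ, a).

M: e_1·(1) + e_2·(0) + e_3·(1) + e_4·(0) = 0
L: e_1·(2) + e_2·(-1) + e_3·(2) + e_4·(1) = 0
T: e_1·(-1) + e_2·(-1) + e_3·(-2) + e_4·(-2) = 0
Solving this homogeneous linear system for the smallest-integer solution (first nonzero entry positive) gives (3, 1, -3, 1).

(3, 1, -3, 1)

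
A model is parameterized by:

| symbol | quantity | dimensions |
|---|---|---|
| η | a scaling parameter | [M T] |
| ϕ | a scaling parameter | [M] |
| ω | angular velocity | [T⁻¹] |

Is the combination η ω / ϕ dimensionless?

yes

Sum the exponent of each base dimension across the product:
  M: [η]_M − [ϕ]_M + [ω]_M = (1) − (1) + (0) = 0
  L: [η]_L − [ϕ]_L + [ω]_L = (0) − (0) + (0) = 0
  T: [η]_T − [ϕ]_T + [ω]_T = (1) − (0) + (-1) = 0
All base exponents vanish — dimensionless.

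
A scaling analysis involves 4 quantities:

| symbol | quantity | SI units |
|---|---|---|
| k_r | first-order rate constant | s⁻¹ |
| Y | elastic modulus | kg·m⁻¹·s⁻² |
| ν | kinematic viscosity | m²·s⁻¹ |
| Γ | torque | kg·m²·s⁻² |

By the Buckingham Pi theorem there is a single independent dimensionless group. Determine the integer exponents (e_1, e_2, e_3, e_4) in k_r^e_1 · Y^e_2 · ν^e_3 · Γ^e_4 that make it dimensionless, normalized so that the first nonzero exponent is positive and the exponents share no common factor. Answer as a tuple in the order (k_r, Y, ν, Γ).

M: e_1·(0) + e_2·(1) + e_3·(0) + e_4·(1) = 0
L: e_1·(0) + e_2·(-1) + e_3·(2) + e_4·(2) = 0
T: e_1·(-1) + e_2·(-2) + e_3·(-1) + e_4·(-2) = 0
Solving this homogeneous linear system for the smallest-integer solution (first nonzero entry positive) gives (3, -2, -3, 2).

(3, -2, -3, 2)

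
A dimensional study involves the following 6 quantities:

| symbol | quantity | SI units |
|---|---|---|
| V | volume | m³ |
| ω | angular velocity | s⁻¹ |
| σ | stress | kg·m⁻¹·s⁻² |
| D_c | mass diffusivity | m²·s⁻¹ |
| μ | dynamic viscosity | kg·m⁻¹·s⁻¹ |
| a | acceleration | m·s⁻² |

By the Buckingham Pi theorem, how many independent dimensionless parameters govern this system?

3

There are 6 variables and 3 base dimensions (M, L, T).
The dimension matrix has rank 3.
Independent dimensionless groups: 6 − 3 = 3.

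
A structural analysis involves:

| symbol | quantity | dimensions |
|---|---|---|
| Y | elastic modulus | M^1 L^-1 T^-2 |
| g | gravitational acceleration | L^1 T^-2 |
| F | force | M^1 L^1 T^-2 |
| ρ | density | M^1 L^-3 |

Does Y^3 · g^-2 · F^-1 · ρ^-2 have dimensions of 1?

yes

Sum the exponent of each base dimension across the product:
  M: 3·[Y]_M − 2·[g]_M − [F]_M − 2·[ρ]_M = 3·(1) − 2·(0) − (1) − 2·(1) = 0
  L: 3·[Y]_L − 2·[g]_L − [F]_L − 2·[ρ]_L = 3·(-1) − 2·(1) − (1) − 2·(-3) = 0
  T: 3·[Y]_T − 2·[g]_T − [F]_T − 2·[ρ]_T = 3·(-2) − 2·(-2) − (-2) − 2·(0) = 0
All base exponents vanish — dimensionless.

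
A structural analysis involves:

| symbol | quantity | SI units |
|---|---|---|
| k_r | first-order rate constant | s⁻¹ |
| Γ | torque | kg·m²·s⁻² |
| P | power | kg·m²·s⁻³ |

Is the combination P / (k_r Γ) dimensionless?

yes

Sum the exponent of each base dimension across the product:
  M: −[k_r]_M − [Γ]_M + [P]_M = −(0) − (1) + (1) = 0
  L: −[k_r]_L − [Γ]_L + [P]_L = −(0) − (2) + (2) = 0
  T: −[k_r]_T − [Γ]_T + [P]_T = −(-1) − (-2) + (-3) = 0
All base exponents vanish — dimensionless.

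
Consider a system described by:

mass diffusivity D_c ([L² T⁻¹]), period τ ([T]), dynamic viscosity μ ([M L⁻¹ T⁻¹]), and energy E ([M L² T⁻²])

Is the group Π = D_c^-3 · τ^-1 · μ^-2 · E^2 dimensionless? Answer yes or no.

Sum the exponent of each base dimension across the product:
  M: −3·[D_c]_M − [τ]_M − 2·[μ]_M + 2·[E]_M = −3·(0) − (0) − 2·(1) + 2·(1) = 0
  L: −3·[D_c]_L − [τ]_L − 2·[μ]_L + 2·[E]_L = −3·(2) − (0) − 2·(-1) + 2·(2) = 0
  T: −3·[D_c]_T − [τ]_T − 2·[μ]_T + 2·[E]_T = −3·(-1) − (1) − 2·(-1) + 2·(-2) = 0
All base exponents vanish — dimensionless.

yes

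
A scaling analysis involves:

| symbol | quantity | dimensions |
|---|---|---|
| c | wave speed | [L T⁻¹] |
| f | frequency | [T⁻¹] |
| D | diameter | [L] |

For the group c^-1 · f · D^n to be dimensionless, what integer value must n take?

Balance the L exponent: (1)·n from D, plus −(1) + (0) = -1 from the rest, must sum to zero.
n − 1 = 0, so n = 1.

1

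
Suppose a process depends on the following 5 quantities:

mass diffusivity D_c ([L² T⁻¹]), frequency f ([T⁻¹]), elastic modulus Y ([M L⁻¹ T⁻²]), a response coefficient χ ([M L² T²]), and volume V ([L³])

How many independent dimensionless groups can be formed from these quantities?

2

There are 5 variables and 3 base dimensions (M, L, T).
The dimension matrix has rank 3.
Independent dimensionless groups: 5 − 3 = 2.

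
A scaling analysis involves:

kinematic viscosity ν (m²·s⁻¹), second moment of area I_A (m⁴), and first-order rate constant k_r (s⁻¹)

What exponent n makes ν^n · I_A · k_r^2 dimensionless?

-2

Balance the L exponent: (2)·n from ν, plus (4) + 2·(0) = 4 from the rest, must sum to zero.
2n + 4 = 0, so n = -2.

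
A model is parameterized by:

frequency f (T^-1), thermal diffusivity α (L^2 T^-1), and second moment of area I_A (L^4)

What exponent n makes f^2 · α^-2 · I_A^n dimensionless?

Balance the L exponent: (4)·n from I_A, plus 2·(0) − 2·(2) = -4 from the rest, must sum to zero.
4n − 4 = 0, so n = 1.

1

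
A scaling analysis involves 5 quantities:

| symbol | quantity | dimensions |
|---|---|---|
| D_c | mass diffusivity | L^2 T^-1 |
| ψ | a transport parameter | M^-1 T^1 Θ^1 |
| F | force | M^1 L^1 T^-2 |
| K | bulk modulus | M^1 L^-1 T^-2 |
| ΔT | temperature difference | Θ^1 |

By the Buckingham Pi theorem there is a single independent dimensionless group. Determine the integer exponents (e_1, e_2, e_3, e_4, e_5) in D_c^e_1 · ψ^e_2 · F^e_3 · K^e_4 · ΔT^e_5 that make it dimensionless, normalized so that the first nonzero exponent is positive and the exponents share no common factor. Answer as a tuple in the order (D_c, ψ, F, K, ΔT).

(2, -2, -3, 1, 2)

M: e_1·(0) + e_2·(-1) + e_3·(1) + e_4·(1) + e_5·(0) = 0
L: e_1·(2) + e_2·(0) + e_3·(1) + e_4·(-1) + e_5·(0) = 0
T: e_1·(-1) + e_2·(1) + e_3·(-2) + e_4·(-2) + e_5·(0) = 0
Θ: e_1·(0) + e_2·(1) + e_3·(0) + e_4·(0) + e_5·(1) = 0
Solving this homogeneous linear system for the smallest-integer solution (first nonzero entry positive) gives (2, -2, -3, 1, 2).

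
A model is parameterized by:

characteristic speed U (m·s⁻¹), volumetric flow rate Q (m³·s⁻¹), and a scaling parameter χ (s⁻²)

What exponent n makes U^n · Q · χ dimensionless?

Balance the L exponent: (1)·n from U, plus (3) + (0) = 3 from the rest, must sum to zero.
n + 3 = 0, so n = -3.

-3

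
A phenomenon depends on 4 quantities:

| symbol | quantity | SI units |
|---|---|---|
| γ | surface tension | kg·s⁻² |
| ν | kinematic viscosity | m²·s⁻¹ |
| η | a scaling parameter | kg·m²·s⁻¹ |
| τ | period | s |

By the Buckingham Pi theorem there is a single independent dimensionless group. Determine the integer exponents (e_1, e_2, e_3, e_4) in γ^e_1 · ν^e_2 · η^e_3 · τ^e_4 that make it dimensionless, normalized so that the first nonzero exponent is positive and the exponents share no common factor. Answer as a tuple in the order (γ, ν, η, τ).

(1, 1, -1, 2)

M: e_1·(1) + e_2·(0) + e_3·(1) + e_4·(0) = 0
L: e_1·(0) + e_2·(2) + e_3·(2) + e_4·(0) = 0
T: e_1·(-2) + e_2·(-1) + e_3·(-1) + e_4·(1) = 0
Solving this homogeneous linear system for the smallest-integer solution (first nonzero entry positive) gives (1, 1, -1, 2).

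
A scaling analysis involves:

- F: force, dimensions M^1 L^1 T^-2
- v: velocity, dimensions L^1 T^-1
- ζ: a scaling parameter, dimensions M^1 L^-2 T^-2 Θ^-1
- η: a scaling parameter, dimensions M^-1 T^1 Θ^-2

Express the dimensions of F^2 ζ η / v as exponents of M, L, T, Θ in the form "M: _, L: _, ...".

M: 2, L: -1, T: -4, Θ: -3

Collect each base-dimension exponent across the product:
  M: 2·(1) − (0) + (1) + (-1) = 2
  L: 2·(1) − (1) + (-2) + (0) = -1
  T: 2·(-2) − (-1) + (-2) + (1) = -4
  Θ: 2·(0) − (0) + (-1) + (-2) = -3
So the dimensions are [M² L⁻¹ T⁻⁴ Θ⁻³].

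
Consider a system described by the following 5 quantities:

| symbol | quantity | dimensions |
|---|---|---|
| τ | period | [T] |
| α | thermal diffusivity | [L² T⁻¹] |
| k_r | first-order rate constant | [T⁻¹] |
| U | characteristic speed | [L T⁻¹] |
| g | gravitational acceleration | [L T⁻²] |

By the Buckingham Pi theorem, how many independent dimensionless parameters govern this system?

3

There are 5 variables and 2 base dimensions (L, T).
The dimension matrix has rank 2.
Independent dimensionless groups: 5 − 2 = 3.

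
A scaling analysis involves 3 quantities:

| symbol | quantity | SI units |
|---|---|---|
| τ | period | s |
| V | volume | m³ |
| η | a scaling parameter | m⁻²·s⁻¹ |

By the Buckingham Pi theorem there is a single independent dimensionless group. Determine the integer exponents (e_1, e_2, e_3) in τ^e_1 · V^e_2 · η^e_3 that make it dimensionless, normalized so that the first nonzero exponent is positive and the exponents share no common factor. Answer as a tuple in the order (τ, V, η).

L: e_1·(0) + e_2·(3) + e_3·(-2) = 0
T: e_1·(1) + e_2·(0) + e_3·(-1) = 0
Solving this homogeneous linear system for the smallest-integer solution (first nonzero entry positive) gives (3, 2, 3).

(3, 2, 3)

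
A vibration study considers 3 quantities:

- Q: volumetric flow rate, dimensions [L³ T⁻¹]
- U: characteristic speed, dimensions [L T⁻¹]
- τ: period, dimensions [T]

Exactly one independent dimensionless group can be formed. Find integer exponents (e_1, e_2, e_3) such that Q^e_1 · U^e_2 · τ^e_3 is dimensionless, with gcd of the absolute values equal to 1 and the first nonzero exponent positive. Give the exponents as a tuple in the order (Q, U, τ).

L: e_1·(3) + e_2·(1) + e_3·(0) = 0
T: e_1·(-1) + e_2·(-1) + e_3·(1) = 0
Solving this homogeneous linear system for the smallest-integer solution (first nonzero entry positive) gives (1, -3, -2).

(1, -3, -2)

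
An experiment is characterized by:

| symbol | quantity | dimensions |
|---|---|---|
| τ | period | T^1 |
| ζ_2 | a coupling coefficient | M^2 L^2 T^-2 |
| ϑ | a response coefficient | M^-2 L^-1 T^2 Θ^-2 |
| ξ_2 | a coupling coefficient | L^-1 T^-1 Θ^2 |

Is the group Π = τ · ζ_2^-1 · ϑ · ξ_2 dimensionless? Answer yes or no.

no

Sum the exponent of each base dimension across the product:
  M: [τ]_M − [ζ_2]_M + [ϑ]_M + [ξ_2]_M = (0) − (2) + (-2) + (0) = -4
  L: [τ]_L − [ζ_2]_L + [ϑ]_L + [ξ_2]_L = (0) − (2) + (-1) + (-1) = -4
  T: [τ]_T − [ζ_2]_T + [ϑ]_T + [ξ_2]_T = (1) − (-2) + (2) + (-1) = 4
  Θ: [τ]_Θ − [ζ_2]_Θ + [ϑ]_Θ + [ξ_2]_Θ = (0) − (0) + (-2) + (2) = 0
Net dimensions [M⁻⁴ L⁻⁴ T⁴] ≠ [1] — not dimensionless.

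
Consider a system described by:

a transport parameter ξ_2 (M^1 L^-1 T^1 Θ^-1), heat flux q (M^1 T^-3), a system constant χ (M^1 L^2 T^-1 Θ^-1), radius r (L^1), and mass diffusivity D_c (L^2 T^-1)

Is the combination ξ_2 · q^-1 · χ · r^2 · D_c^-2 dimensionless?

Sum the exponent of each base dimension across the product:
  M: [ξ_2]_M − [q]_M + [χ]_M + 2·[r]_M − 2·[D_c]_M = (1) − (1) + (1) + 2·(0) − 2·(0) = 1
  L: [ξ_2]_L − [q]_L + [χ]_L + 2·[r]_L − 2·[D_c]_L = (-1) − (0) + (2) + 2·(1) − 2·(2) = -1
  T: [ξ_2]_T − [q]_T + [χ]_T + 2·[r]_T − 2·[D_c]_T = (1) − (-3) + (-1) + 2·(0) − 2·(-1) = 5
  Θ: [ξ_2]_Θ − [q]_Θ + [χ]_Θ + 2·[r]_Θ − 2·[D_c]_Θ = (-1) − (0) + (-1) + 2·(0) − 2·(0) = -2
Net dimensions [M L⁻¹ T⁵ Θ⁻²] ≠ [1] — not dimensionless.

no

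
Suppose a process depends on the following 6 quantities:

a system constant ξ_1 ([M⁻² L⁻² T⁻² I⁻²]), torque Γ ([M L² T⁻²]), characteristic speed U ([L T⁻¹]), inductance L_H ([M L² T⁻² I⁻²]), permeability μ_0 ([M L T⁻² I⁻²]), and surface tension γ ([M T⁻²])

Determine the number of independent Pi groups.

There are 6 variables and 4 base dimensions (M, L, T, I).
The dimension matrix has rank 4.
Independent dimensionless groups: 6 − 4 = 2.

2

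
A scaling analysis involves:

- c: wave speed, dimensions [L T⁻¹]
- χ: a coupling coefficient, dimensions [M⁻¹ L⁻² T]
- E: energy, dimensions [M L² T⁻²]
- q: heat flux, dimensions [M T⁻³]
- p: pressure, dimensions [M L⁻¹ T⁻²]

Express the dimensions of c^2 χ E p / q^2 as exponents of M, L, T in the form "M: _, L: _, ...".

M: -1, L: 1, T: 1

Collect each base-dimension exponent across the product:
  M: 2·(0) + (-1) + (1) − 2·(1) + (1) = -1
  L: 2·(1) + (-2) + (2) − 2·(0) + (-1) = 1
  T: 2·(-1) + (1) + (-2) − 2·(-3) + (-2) = 1
So the dimensions are [M⁻¹ L T].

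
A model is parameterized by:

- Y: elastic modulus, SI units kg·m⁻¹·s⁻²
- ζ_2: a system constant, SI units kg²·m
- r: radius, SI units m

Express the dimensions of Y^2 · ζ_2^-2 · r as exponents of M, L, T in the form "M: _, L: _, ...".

Collect each base-dimension exponent across the product:
  M: 2·(1) − 2·(2) + (0) = -2
  L: 2·(-1) − 2·(1) + (1) = -3
  T: 2·(-2) − 2·(0) + (0) = -4
So the dimensions are [M⁻² L⁻³ T⁻⁴].

M: -2, L: -3, T: -4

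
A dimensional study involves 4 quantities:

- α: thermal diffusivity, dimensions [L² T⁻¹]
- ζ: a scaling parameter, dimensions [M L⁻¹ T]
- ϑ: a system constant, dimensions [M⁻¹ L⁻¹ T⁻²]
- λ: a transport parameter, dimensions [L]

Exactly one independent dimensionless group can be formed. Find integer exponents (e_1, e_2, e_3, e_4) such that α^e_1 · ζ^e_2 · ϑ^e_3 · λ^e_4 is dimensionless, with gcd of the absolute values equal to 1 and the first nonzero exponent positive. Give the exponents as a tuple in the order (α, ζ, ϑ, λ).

M: e_1·(0) + e_2·(1) + e_3·(-1) + e_4·(0) = 0
L: e_1·(2) + e_2·(-1) + e_3·(-1) + e_4·(1) = 0
T: e_1·(-1) + e_2·(1) + e_3·(-2) + e_4·(0) = 0
Solving this homogeneous linear system for the smallest-integer solution (first nonzero entry positive) gives (1, -1, -1, -4).

(1, -1, -1, -4)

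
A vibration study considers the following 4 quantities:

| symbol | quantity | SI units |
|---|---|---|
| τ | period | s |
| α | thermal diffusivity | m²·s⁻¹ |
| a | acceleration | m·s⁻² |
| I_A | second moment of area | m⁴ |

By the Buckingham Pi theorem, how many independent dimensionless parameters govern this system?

There are 4 variables and 2 base dimensions (L, T).
The dimension matrix has rank 2.
Independent dimensionless groups: 4 − 2 = 2.

2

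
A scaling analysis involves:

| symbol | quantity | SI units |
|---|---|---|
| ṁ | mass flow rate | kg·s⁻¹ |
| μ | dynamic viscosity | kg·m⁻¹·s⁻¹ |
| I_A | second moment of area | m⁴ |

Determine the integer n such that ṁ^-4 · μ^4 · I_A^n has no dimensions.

1

Balance the L exponent: (4)·n from I_A, plus −4·(0) + 4·(-1) = -4 from the rest, must sum to zero.
4n − 4 = 0, so n = 1.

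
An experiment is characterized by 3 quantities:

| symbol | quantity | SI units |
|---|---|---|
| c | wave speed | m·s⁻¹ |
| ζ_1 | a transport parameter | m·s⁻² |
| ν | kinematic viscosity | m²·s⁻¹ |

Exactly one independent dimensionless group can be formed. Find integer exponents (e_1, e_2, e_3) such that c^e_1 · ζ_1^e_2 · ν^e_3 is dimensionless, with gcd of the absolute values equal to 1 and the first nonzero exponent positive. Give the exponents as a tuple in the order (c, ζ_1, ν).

L: e_1·(1) + e_2·(1) + e_3·(2) = 0
T: e_1·(-1) + e_2·(-2) + e_3·(-1) = 0
Solving this homogeneous linear system for the smallest-integer solution (first nonzero entry positive) gives (3, -1, -1).

(3, -1, -1)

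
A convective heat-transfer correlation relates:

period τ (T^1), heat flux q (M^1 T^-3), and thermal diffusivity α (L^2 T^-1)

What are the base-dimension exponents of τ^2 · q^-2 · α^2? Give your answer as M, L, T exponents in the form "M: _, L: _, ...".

M: -2, L: 4, T: 6

Collect each base-dimension exponent across the product:
  M: 2·(0) − 2·(1) + 2·(0) = -2
  L: 2·(0) − 2·(0) + 2·(2) = 4
  T: 2·(1) − 2·(-3) + 2·(-1) = 6
So the dimensions are [M⁻² L⁴ T⁶].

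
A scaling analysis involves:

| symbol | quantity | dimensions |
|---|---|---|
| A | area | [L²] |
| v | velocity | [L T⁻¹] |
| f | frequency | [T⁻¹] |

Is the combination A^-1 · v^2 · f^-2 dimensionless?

yes

Sum the exponent of each base dimension across the product:
  M: −[A]_M + 2·[v]_M − 2·[f]_M = −(0) + 2·(0) − 2·(0) = 0
  L: −[A]_L + 2·[v]_L − 2·[f]_L = −(2) + 2·(1) − 2·(0) = 0
  T: −[A]_T + 2·[v]_T − 2·[f]_T = −(0) + 2·(-1) − 2·(-1) = 0
All base exponents vanish — dimensionless.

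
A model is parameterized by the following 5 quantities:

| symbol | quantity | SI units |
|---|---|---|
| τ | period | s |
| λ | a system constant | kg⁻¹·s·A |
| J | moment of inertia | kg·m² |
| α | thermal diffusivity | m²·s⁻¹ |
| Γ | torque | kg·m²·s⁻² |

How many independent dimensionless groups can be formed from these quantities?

1

There are 5 variables and 4 base dimensions (M, L, T, I).
The dimension matrix has rank 4.
Independent dimensionless groups: 5 − 4 = 1.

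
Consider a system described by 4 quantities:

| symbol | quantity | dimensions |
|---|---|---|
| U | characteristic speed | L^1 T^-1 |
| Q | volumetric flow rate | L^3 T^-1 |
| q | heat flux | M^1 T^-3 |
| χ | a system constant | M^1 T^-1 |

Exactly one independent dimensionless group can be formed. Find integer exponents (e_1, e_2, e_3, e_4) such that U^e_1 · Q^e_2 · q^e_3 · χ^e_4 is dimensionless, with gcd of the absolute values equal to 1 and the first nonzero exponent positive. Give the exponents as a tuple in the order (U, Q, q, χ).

M: e_1·(0) + e_2·(0) + e_3·(1) + e_4·(1) = 0
L: e_1·(1) + e_2·(3) + e_3·(0) + e_4·(0) = 0
T: e_1·(-1) + e_2·(-1) + e_3·(-3) + e_4·(-1) = 0
Solving this homogeneous linear system for the smallest-integer solution (first nonzero entry positive) gives (3, -1, -1, 1).

(3, -1, -1, 1)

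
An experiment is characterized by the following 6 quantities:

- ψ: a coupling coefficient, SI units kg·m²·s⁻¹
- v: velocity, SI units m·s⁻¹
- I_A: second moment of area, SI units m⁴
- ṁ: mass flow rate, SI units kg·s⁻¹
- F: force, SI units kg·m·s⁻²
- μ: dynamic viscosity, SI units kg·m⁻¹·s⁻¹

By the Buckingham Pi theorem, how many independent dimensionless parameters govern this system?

3

There are 6 variables and 3 base dimensions (M, L, T).
The dimension matrix has rank 3.
Independent dimensionless groups: 6 − 3 = 3.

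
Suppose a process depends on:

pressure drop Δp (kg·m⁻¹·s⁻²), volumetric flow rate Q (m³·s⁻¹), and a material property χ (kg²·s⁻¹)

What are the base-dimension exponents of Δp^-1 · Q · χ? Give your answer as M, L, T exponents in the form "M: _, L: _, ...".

M: 1, L: 4, T: 0

Collect each base-dimension exponent across the product:
  M: −(1) + (0) + (2) = 1
  L: −(-1) + (3) + (0) = 4
  T: −(-2) + (-1) + (-1) = 0
So the dimensions are [M L⁴].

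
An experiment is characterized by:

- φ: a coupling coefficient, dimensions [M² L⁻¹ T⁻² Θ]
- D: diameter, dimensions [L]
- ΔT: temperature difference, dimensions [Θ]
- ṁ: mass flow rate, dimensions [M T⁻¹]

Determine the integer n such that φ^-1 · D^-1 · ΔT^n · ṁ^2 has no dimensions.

1

Balance the Θ exponent: (1)·n from ΔT, plus −(1) − (0) + 2·(0) = -1 from the rest, must sum to zero.
n − 1 = 0, so n = 1.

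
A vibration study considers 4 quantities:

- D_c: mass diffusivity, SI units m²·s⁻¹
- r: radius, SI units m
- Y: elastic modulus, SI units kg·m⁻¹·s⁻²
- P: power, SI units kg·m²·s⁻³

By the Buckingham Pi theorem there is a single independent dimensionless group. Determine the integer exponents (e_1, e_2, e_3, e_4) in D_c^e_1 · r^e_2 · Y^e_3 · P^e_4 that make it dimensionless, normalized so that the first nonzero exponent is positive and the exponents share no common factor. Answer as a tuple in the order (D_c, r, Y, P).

M: e_1·(0) + e_2·(0) + e_3·(1) + e_4·(1) = 0
L: e_1·(2) + e_2·(1) + e_3·(-1) + e_4·(2) = 0
T: e_1·(-1) + e_2·(0) + e_3·(-2) + e_4·(-3) = 0
Solving this homogeneous linear system for the smallest-integer solution (first nonzero entry positive) gives (1, 1, 1, -1).

(1, 1, 1, -1)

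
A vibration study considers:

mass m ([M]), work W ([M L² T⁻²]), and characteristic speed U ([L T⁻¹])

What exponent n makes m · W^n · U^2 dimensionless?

Balance the M exponent: (1)·n from W, plus (1) + 2·(0) = 1 from the rest, must sum to zero.
n + 1 = 0, so n = -1.

-1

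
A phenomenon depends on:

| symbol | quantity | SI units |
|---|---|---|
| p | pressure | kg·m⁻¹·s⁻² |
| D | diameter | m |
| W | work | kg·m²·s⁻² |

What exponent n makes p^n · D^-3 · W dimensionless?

-1

Balance the M exponent: (1)·n from p, plus −3·(0) + (1) = 1 from the rest, must sum to zero.
n + 1 = 0, so n = -1.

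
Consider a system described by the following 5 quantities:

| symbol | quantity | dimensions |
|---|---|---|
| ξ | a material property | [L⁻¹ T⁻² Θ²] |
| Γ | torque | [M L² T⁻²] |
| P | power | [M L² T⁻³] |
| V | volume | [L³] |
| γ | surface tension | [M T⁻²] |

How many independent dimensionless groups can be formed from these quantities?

There are 5 variables and 4 base dimensions (M, L, T, Θ).
The dimension matrix has rank 4.
Independent dimensionless groups: 5 − 4 = 1.

1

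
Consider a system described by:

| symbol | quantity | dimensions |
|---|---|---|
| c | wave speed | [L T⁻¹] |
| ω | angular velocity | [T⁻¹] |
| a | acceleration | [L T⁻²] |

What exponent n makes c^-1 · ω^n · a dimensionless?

-1

Balance the T exponent: (-1)·n from ω, plus −(-1) + (-2) = -1 from the rest, must sum to zero.
−n − 1 = 0, so n = -1.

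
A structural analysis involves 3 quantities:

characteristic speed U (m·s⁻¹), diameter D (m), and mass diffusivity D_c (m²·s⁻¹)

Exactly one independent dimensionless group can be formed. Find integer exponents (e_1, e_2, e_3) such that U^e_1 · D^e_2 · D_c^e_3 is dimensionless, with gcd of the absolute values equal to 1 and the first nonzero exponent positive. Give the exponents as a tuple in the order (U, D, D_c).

(1, 1, -1)

L: e_1·(1) + e_2·(1) + e_3·(2) = 0
T: e_1·(-1) + e_2·(0) + e_3·(-1) = 0
Solving this homogeneous linear system for the smallest-integer solution (first nonzero entry positive) gives (1, 1, -1).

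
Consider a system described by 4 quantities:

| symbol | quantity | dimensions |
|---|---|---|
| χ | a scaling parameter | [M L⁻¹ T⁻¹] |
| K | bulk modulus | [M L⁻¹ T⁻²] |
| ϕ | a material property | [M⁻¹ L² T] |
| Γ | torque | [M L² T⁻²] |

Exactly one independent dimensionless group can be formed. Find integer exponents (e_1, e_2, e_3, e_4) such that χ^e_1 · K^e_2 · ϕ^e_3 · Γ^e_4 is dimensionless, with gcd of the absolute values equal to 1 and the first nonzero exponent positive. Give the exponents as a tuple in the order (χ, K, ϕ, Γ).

(3, 1, 3, -1)

M: e_1·(1) + e_2·(1) + e_3·(-1) + e_4·(1) = 0
L: e_1·(-1) + e_2·(-1) + e_3·(2) + e_4·(2) = 0
T: e_1·(-1) + e_2·(-2) + e_3·(1) + e_4·(-2) = 0
Solving this homogeneous linear system for the smallest-integer solution (first nonzero entry positive) gives (3, 1, 3, -1).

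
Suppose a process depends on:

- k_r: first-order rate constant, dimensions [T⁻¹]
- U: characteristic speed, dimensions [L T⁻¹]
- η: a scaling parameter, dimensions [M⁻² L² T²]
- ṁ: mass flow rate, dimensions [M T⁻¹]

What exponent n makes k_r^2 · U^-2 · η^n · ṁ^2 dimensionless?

1

Balance the M exponent: (-2)·n from η, plus 2·(0) − 2·(0) + 2·(1) = 2 from the rest, must sum to zero.
-2n + 2 = 0, so n = 1.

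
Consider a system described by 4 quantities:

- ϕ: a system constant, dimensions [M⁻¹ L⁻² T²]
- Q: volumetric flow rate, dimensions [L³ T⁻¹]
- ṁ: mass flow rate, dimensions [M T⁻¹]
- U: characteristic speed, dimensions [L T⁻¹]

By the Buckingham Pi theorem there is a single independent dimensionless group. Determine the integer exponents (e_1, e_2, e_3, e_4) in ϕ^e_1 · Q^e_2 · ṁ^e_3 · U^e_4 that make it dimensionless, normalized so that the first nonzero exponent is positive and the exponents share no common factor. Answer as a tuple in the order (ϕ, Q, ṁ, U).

(2, 1, 2, 1)

M: e_1·(-1) + e_2·(0) + e_3·(1) + e_4·(0) = 0
L: e_1·(-2) + e_2·(3) + e_3·(0) + e_4·(1) = 0
T: e_1·(2) + e_2·(-1) + e_3·(-1) + e_4·(-1) = 0
Solving this homogeneous linear system for the smallest-integer solution (first nonzero entry positive) gives (2, 1, 2, 1).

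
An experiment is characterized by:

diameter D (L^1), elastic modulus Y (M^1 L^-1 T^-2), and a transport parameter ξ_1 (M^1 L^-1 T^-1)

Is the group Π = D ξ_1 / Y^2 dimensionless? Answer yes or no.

no

Sum the exponent of each base dimension across the product:
  M: [D]_M − 2·[Y]_M + [ξ_1]_M = (0) − 2·(1) + (1) = -1
  L: [D]_L − 2·[Y]_L + [ξ_1]_L = (1) − 2·(-1) + (-1) = 2
  T: [D]_T − 2·[Y]_T + [ξ_1]_T = (0) − 2·(-2) + (-1) = 3
Net dimensions [M⁻¹ L² T³] ≠ [1] — not dimensionless.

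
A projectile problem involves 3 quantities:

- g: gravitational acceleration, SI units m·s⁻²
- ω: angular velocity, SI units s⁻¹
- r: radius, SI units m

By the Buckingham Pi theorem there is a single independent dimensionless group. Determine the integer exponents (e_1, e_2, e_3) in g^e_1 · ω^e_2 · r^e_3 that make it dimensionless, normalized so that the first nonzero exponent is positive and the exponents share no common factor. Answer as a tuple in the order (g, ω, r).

L: e_1·(1) + e_2·(0) + e_3·(1) = 0
T: e_1·(-2) + e_2·(-1) + e_3·(0) = 0
Solving this homogeneous linear system for the smallest-integer solution (first nonzero entry positive) gives (1, -2, -1).

(1, -2, -1)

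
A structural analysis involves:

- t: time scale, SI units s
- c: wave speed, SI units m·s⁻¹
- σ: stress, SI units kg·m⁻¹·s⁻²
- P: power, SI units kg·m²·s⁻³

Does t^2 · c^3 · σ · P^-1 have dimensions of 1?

yes

Sum the exponent of each base dimension across the product:
  M: 2·[t]_M + 3·[c]_M + [σ]_M − [P]_M = 2·(0) + 3·(0) + (1) − (1) = 0
  L: 2·[t]_L + 3·[c]_L + [σ]_L − [P]_L = 2·(0) + 3·(1) + (-1) − (2) = 0
  T: 2·[t]_T + 3·[c]_T + [σ]_T − [P]_T = 2·(1) + 3·(-1) + (-2) − (-3) = 0
All base exponents vanish — dimensionless.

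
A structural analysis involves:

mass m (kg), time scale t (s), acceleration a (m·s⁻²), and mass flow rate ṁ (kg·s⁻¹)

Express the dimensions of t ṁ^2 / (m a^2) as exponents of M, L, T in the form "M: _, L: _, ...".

M: 1, L: -2, T: 3

Collect each base-dimension exponent across the product:
  M: −(1) + (0) − 2·(0) + 2·(1) = 1
  L: −(0) + (0) − 2·(1) + 2·(0) = -2
  T: −(0) + (1) − 2·(-2) + 2·(-1) = 3
So the dimensions are [M L⁻² T³].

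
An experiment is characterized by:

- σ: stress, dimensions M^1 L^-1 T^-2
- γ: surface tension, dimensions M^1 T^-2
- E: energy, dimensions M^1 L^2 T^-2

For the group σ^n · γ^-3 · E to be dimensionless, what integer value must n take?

Balance the M exponent: (1)·n from σ, plus −3·(1) + (1) = -2 from the rest, must sum to zero.
n − 2 = 0, so n = 2.

2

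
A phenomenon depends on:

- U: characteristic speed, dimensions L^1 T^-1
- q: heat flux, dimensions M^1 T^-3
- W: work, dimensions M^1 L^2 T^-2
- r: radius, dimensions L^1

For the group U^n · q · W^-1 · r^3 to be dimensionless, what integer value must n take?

Balance the L exponent: (1)·n from U, plus (0) − (2) + 3·(1) = 1 from the rest, must sum to zero.
n + 1 = 0, so n = -1.

-1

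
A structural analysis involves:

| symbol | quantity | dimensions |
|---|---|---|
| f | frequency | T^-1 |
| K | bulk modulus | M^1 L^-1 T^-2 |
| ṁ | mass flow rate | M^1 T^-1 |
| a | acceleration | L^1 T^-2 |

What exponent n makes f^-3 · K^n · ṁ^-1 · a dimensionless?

1

Balance the M exponent: (1)·n from K, plus −3·(0) − (1) + (0) = -1 from the rest, must sum to zero.
n − 1 = 0, so n = 1.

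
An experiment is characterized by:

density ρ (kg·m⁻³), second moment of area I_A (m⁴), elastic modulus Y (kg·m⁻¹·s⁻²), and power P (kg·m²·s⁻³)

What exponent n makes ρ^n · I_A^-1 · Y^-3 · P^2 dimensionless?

Balance the M exponent: (1)·n from ρ, plus −(0) − 3·(1) + 2·(1) = -1 from the rest, must sum to zero.
n − 1 = 0, so n = 1.

1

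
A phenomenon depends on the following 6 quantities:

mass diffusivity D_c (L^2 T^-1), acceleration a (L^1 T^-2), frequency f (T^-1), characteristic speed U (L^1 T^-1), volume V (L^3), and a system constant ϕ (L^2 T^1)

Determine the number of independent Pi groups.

There are 6 variables and 2 base dimensions (L, T).
The dimension matrix has rank 2.
Independent dimensionless groups: 6 − 2 = 4.

4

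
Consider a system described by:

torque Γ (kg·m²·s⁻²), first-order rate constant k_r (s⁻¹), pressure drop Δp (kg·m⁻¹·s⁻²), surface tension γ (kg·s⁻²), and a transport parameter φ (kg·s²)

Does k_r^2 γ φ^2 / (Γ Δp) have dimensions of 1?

no

Sum the exponent of each base dimension across the product:
  M: −[Γ]_M + 2·[k_r]_M − [Δp]_M + [γ]_M + 2·[φ]_M = −(1) + 2·(0) − (1) + (1) + 2·(1) = 1
  L: −[Γ]_L + 2·[k_r]_L − [Δp]_L + [γ]_L + 2·[φ]_L = −(2) + 2·(0) − (-1) + (0) + 2·(0) = -1
  T: −[Γ]_T + 2·[k_r]_T − [Δp]_T + [γ]_T + 2·[φ]_T = −(-2) + 2·(-1) − (-2) + (-2) + 2·(2) = 4
Net dimensions [M L⁻¹ T⁴] ≠ [1] — not dimensionless.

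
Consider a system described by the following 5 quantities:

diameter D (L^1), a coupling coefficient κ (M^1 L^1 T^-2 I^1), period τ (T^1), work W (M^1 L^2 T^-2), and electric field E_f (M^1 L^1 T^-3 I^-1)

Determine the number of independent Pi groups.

1

There are 5 variables and 4 base dimensions (M, L, T, I).
The dimension matrix has rank 4.
Independent dimensionless groups: 5 − 4 = 1.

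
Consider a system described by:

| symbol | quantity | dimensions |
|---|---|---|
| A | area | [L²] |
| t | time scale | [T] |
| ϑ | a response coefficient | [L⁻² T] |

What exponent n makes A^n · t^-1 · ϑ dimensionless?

Balance the L exponent: (2)·n from A, plus −(0) + (-2) = -2 from the rest, must sum to zero.
2n − 2 = 0, so n = 1.

1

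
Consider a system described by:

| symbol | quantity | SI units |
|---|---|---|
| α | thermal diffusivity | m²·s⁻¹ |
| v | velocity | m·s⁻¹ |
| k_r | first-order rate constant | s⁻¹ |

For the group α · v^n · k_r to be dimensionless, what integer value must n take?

-2

Balance the L exponent: (1)·n from v, plus (2) + (0) = 2 from the rest, must sum to zero.
n + 2 = 0, so n = -2.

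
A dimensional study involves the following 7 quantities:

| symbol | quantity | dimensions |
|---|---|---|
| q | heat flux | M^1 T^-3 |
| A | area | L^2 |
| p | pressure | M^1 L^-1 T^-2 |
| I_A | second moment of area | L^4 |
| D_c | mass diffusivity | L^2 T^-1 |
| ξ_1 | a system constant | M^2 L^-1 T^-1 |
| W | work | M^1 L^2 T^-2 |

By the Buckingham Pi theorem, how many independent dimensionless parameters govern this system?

There are 7 variables and 3 base dimensions (M, L, T).
The dimension matrix has rank 3.
Independent dimensionless groups: 7 − 3 = 4.

4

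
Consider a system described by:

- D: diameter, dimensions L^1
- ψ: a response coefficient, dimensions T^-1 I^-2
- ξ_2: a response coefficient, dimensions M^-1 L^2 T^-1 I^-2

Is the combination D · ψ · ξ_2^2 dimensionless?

no

Sum the exponent of each base dimension across the product:
  M: [D]_M + [ψ]_M + 2·[ξ_2]_M = (0) + (0) + 2·(-1) = -2
  L: [D]_L + [ψ]_L + 2·[ξ_2]_L = (1) + (0) + 2·(2) = 5
  T: [D]_T + [ψ]_T + 2·[ξ_2]_T = (0) + (-1) + 2·(-1) = -3
  I: [D]_I + [ψ]_I + 2·[ξ_2]_I = (0) + (-2) + 2·(-2) = -6
Net dimensions [M⁻² L⁵ T⁻³ I⁻⁶] ≠ [1] — not dimensionless.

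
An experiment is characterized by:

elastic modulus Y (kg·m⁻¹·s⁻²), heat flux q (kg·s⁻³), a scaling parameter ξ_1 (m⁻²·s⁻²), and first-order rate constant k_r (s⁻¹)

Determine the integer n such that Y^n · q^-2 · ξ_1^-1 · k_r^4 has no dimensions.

2

Balance the M exponent: (1)·n from Y, plus −2·(1) − (0) + 4·(0) = -2 from the rest, must sum to zero.
n − 2 = 0, so n = 2.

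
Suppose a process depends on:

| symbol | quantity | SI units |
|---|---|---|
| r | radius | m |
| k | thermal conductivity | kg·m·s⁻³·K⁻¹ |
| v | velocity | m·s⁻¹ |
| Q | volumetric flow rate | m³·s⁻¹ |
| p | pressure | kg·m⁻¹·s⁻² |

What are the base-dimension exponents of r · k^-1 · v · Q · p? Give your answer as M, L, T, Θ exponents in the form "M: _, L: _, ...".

Collect each base-dimension exponent across the product:
  M: (0) − (1) + (0) + (0) + (1) = 0
  L: (1) − (1) + (1) + (3) + (-1) = 3
  T: (0) − (-3) + (-1) + (-1) + (-2) = -1
  Θ: (0) − (-1) + (0) + (0) + (0) = 1
So the dimensions are [L³ T⁻¹ Θ].

M: 0, L: 3, T: -1, Θ: 1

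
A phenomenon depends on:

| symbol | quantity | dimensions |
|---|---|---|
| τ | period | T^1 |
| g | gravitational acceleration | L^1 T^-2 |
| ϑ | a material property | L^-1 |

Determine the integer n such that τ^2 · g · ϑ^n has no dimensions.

1

Balance the L exponent: (-1)·n from ϑ, plus 2·(0) + (1) = 1 from the rest, must sum to zero.
−n + 1 = 0, so n = 1.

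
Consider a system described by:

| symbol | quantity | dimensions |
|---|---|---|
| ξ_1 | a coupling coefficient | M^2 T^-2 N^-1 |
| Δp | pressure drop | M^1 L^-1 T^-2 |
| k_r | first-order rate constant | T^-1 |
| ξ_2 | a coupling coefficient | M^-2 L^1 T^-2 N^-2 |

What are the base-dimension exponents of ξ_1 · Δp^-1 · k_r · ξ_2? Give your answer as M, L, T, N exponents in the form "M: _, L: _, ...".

M: -1, L: 2, T: -3, N: -3

Collect each base-dimension exponent across the product:
  M: (2) − (1) + (0) + (-2) = -1
  L: (0) − (-1) + (0) + (1) = 2
  T: (-2) − (-2) + (-1) + (-2) = -3
  N: (-1) − (0) + (0) + (-2) = -3
So the dimensions are [M⁻¹ L² T⁻³ N⁻³].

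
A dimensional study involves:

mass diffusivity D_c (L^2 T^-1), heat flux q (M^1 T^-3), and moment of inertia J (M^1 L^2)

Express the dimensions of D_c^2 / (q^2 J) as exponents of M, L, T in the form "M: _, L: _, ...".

Collect each base-dimension exponent across the product:
  M: 2·(0) − 2·(1) − (1) = -3
  L: 2·(2) − 2·(0) − (2) = 2
  T: 2·(-1) − 2·(-3) − (0) = 4
So the dimensions are [M⁻³ L² T⁴].

M: -3, L: 2, T: 4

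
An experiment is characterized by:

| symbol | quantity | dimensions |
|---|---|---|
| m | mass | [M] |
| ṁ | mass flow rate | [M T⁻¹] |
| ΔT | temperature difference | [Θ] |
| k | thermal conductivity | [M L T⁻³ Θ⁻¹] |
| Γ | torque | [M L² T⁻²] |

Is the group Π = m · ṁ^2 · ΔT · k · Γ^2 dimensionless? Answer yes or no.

Sum the exponent of each base dimension across the product:
  M: [m]_M + 2·[ṁ]_M + [ΔT]_M + [k]_M + 2·[Γ]_M = (1) + 2·(1) + (0) + (1) + 2·(1) = 6
  L: [m]_L + 2·[ṁ]_L + [ΔT]_L + [k]_L + 2·[Γ]_L = (0) + 2·(0) + (0) + (1) + 2·(2) = 5
  T: [m]_T + 2·[ṁ]_T + [ΔT]_T + [k]_T + 2·[Γ]_T = (0) + 2·(-1) + (0) + (-3) + 2·(-2) = -9
  Θ: [m]_Θ + 2·[ṁ]_Θ + [ΔT]_Θ + [k]_Θ + 2·[Γ]_Θ = (0) + 2·(0) + (1) + (-1) + 2·(0) = 0
Net dimensions [M⁶ L⁵ T⁻⁹] ≠ [1] — not dimensionless.

no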